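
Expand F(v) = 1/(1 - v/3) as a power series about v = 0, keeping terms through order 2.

v^2/9 + v/3 + 1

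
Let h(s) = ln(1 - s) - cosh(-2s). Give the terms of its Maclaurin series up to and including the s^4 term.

Expand each term separately and add.
h(0) = -1
h′(0) = -1
h′′(0) = -5
h′′′(0) = -2
h^(4)(0) = -22
Dividing each by k! gives the coefficients c_0, ..., c_4.

-11*s^4/12 - s^3/3 - 5*s^2/2 - s - 1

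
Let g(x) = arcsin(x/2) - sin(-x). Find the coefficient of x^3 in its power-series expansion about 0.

-7/48

Expand each term separately and add.
g(0) = 0
g′(0) = 3/2
g′′(0) = 0
g′′′(0) = -7/8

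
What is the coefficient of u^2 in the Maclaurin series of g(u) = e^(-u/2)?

1/8

g(0) = 1
g′(0) = -1/2
g′′(0) = 1/4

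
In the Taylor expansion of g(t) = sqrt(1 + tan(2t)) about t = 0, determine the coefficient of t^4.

-47/24

Compose series: expand the inner function first, then feed it into the outer expansion.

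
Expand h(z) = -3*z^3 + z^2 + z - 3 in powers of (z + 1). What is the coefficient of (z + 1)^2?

10

h(-1) = 0
h′(-1) = -10
h′′(-1) = 20
Then c_k = h^(k)(-1)/k! gives each Taylor coefficient.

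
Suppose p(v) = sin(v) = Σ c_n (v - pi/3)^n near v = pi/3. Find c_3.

Compute the successive derivatives at the expansion point and divide by k!.
p(pi/3) = sqrt(3)/2
p′(pi/3) = 1/2
p′′(pi/3) = -sqrt(3)/2
p′′′(pi/3) = -1/2
The Taylor polynomial is Σ p^(k)(pi/3)/k! · (v - pi/3)^k.

-1/12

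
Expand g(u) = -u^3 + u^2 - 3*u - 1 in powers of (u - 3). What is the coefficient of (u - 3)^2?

-8

g(3) = -28
g′(3) = -24
g′′(3) = -16
So c_2 = g′′(3)/2! = -8.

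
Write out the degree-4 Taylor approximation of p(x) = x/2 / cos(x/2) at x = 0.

x^3/16 + x/2

Write the quotient as an unknown series and match coefficients against numerator = denominator · series.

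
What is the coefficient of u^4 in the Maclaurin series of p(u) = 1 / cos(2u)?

10/3

Invert the denominator's series and multiply.
p(0) = 1
p′(0) = 0
p′′(0) = 4
p′′′(0) = 0
p^(4)(0) = 80
Then c_k = p^(k)(0)/k! gives each Taylor coefficient.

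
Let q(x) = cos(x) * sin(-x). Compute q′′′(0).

Multiply the two series term by term and collect like powers.
The coefficient of x^3 in the expansion is 2/3, so q′′′(0) = 3! * (2/3) = 4.

4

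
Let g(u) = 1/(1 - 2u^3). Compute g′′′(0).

The coefficient of u^3 in the expansion is 2, so g′′′(0) = 3! * (2) = 12.

12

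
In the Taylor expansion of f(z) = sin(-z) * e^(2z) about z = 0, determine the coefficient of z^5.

-41/120

Multiply the two series term by term and collect like powers.
[z^0] = 0;  [z^1] = -1;  [z^2] = -2;  [z^3] = -11/6;  [z^4] = -1;  [z^5] = -41/120.
So c_5 = f^(5)(0)/5! = -41/120.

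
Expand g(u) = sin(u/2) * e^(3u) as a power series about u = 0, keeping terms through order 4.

Multiply the two series term by term and collect like powers.
g(0) = 0
g′(0) = 1/2
g′′(0) = 3
g′′′(0) = 107/8
g^(4)(0) = 105/2
Then c_k = g^(k)(0)/k! gives each Taylor coefficient.

35*u^4/16 + 107*u^3/48 + 3*u^2/2 + u/2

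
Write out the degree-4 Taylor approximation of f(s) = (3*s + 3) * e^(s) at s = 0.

5*s^4/8 + 2*s^3 + 9*s^2/2 + 6*s + 3

Distribute the polynomial across the series and collect like powers.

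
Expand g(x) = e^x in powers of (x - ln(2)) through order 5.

Differentiate repeatedly and evaluate at the center.

(x - ln(2))^5/60 + (x - ln(2))^4/12 + (x - ln(2))^3/3 + (x - ln(2))^2 + 2*(x - ln(2)) + 2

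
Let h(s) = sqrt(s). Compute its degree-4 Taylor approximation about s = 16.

-5*(s - 16)^4/2097152 + (s - 16)^3/16384 - (s - 16)^2/512 + (s - 16)/8 + 4

[(s - 16)^0] = 4;  [(s - 16)^1] = 1/8;  [(s - 16)^2] = -1/512;  [(s - 16)^3] = 1/16384;  [(s - 16)^4] = -5/2097152.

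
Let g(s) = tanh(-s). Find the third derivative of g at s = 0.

From the series, [s^3] g = 1/3; multiply by 3! = 6 to get 2.

2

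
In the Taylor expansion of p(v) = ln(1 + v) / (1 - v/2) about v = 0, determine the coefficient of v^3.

1/3

Expand each factor separately, then convolve coefficients.
[v^0] = 0;  [v^1] = 1;  [v^2] = 0;  [v^3] = 1/3.
So c_3 = p′′′(0)/3! = 1/3.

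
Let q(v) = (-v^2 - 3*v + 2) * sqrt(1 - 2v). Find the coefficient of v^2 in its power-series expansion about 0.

1

Multiply each power in the prefactor through the base expansion.
[v^0] = 2;  [v^1] = -5;  [v^2] = 1.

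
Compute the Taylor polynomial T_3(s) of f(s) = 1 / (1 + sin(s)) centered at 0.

Expand as Σ (-1)^k u^k with u equal to the inner function's series.

-5*s^3/6 + s^2 - s + 1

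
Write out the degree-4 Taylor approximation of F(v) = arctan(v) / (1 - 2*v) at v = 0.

Use 1/(1 - r) = Σ r^k on the denominator, then take the Cauchy product.

22*v^4/3 + 11*v^3/3 + 2*v^2 + v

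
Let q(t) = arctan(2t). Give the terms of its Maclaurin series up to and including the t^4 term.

q(0) = 0
q′(0) = 2
q′′(0) = 0
q′′′(0) = -16
q^(4)(0) = 0

-8*t^3/3 + 2*t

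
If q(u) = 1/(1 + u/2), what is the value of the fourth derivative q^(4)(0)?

3/2

The coefficient of u^4 in the expansion is 1/16, so q^(4)(0) = 4! * (1/16) = 3/2.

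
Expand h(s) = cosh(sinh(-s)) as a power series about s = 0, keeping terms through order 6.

Substitute the inner expansion into the outer series and collect powers.
[s^0] = 1;  [s^1] = 0;  [s^2] = 1/2;  [s^3] = 0;  [s^4] = 5/24;  [s^5] = 0;  [s^6] = 37/720.

37*s^6/720 + 5*s^4/24 + s^2/2 + 1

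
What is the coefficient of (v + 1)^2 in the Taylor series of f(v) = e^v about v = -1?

e^(-1)/2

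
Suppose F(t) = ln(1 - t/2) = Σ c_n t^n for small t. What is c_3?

-1/24

F(0) = 0
F′(0) = -1/2
F′′(0) = -1/4
F′′′(0) = -1/4
So c_3 = F′′′(0)/3! = -1/24.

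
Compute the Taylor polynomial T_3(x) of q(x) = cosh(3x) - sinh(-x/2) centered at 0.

x^3/48 + 9*x^2/2 + x/2 + 1

Expand each term separately and add.
q(0) = 1
q′(0) = 1/2
q′′(0) = 9
q′′′(0) = 1/8
Then c_k = q^(k)(0)/k! gives each Taylor coefficient.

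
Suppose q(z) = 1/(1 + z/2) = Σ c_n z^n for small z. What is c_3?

q(0) = 1
q′(0) = -1/2
q′′(0) = 1/2
q′′′(0) = -3/4
So c_3 = q′′′(0)/3! = -1/8.

-1/8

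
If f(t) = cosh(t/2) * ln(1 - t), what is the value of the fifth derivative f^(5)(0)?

-469/16

Write out both Maclaurin series and multiply, keeping only the needed powers.
The coefficient of t^5 in the expansion is -469/1920, so f^(5)(0) = 5! * (-469/1920) = -469/16.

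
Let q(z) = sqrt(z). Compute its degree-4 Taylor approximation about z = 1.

-5*(z - 1)^4/128 + (z - 1)^3/16 - (z - 1)^2/8 + (z - 1)/2 + 1

q(1) = 1
q′(1) = 1/2
q′′(1) = -1/4
q′′′(1) = 3/8
q^(4)(1) = -15/16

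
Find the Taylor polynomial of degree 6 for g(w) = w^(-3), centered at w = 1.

28*(w - 1)^6 - 21*(w - 1)^5 + 15*(w - 1)^4 - 10*(w - 1)^3 + 6*(w - 1)^2 - 3*(w - 1) + 1

Compute the successive derivatives at the expansion point and divide by k!.
g(1) = 1
g′(1) = -3
g′′(1) = 12
g′′′(1) = -60
g^(4)(1) = 360
g^(5)(1) = -2520
g^(6)(1) = 20160
The Taylor polynomial is Σ g^(k)(1)/k! · (w - 1)^k.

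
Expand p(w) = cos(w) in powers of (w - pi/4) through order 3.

sqrt(2)*(w - pi/4)^3/12 - sqrt(2)*(w - pi/4)^2/4 - sqrt(2)*(w - pi/4)/2 + sqrt(2)/2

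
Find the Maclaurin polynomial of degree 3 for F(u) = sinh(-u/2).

Compute the successive derivatives at the expansion point and divide by k!.
F(0) = 0
F′(0) = -1/2
F′′(0) = 0
F′′′(0) = -1/8

-u^3/48 - u/2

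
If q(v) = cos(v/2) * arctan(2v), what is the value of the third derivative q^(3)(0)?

Write out both Maclaurin series and multiply, keeping only the needed powers.
The coefficient of v^3 in the expansion is -35/12, so q′′′(0) = 3! * (-35/12) = -35/2.

-35/2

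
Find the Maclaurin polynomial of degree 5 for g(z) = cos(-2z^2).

1 - 2*z^4

[z^0] = 1;  [z^1] = 0;  [z^2] = 0;  [z^3] = 0;  [z^4] = -2;  [z^5] = 0.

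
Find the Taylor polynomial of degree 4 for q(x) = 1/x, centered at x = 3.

q(3) = 1/3
q′(3) = -1/9
q′′(3) = 2/27
q′′′(3) = -2/27
q^(4)(3) = 8/81

(x - 3)^4/243 - (x - 3)^3/81 + (x - 3)^2/27 - (x - 3)/9 + 1/3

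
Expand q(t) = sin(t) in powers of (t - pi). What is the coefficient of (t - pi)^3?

1/6

[(t - pi)^0] = 0;  [(t - pi)^1] = -1;  [(t - pi)^2] = 0;  [(t - pi)^3] = 1/6.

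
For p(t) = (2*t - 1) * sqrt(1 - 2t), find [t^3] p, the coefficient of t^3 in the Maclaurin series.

-1/2

Shift and add copies of the series according to the polynomial's terms.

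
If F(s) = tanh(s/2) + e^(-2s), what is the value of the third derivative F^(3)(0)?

Add the two expansions coefficient-wise.
From the series, [s^3] F = -11/8; multiply by 3! = 6 to get -33/4.

-33/4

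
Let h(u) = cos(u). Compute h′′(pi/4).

Differentiate repeatedly and evaluate at the center.
The coefficient of (u - pi/4)^2 in the expansion is -sqrt(2)/4, so h′′(pi/4) = 2! * (-sqrt(2)/4) = -sqrt(2)/2.

-sqrt(2)/2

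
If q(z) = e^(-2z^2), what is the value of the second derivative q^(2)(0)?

-4

The coefficient of z^2 in the expansion is -2, so q′′(0) = 2! * (-2) = -4.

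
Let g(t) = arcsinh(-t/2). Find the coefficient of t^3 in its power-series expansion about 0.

1/48

Use the known series and substitute for the argument.
[t^0] = 0;  [t^1] = -1/2;  [t^2] = 0;  [t^3] = 1/48.
So c_3 = g′′′(0)/3! = 1/48.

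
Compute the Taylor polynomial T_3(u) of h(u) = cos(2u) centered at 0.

1 - 2*u^2

h(0) = 1
h′(0) = 0
h′′(0) = -4
h′′′(0) = 0
The Taylor polynomial is Σ h^(k)(0)/k! · u^k.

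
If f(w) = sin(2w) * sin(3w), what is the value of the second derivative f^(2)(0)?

12

Take the Cauchy product of the two expansions.
The coefficient of w^2 in the expansion is 6, so f′′(0) = 2! * (6) = 12.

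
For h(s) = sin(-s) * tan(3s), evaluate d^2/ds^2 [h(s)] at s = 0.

-6

Write out both Maclaurin series and multiply, keeping only the needed powers.
The coefficient of s^2 in the expansion is -3, so h′′(0) = 2! * (-3) = -6.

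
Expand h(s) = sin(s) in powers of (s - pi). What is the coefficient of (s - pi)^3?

Compute the successive derivatives at the expansion point and divide by k!.
h(pi) = 0
h′(pi) = -1
h′′(pi) = 0
h′′′(pi) = 1
So c_3 = h′′′(pi)/3! = 1/6.

1/6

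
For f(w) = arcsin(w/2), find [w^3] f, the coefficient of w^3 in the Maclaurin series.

1/48

f(0) = 0
f′(0) = 1/2
f′′(0) = 0
f′′′(0) = 1/8
So c_3 = f′′′(0)/3! = 1/48.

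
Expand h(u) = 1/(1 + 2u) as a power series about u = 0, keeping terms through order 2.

4*u^2 - 2*u + 1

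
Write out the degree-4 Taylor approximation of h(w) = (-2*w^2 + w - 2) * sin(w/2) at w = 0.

-w^4/48 - 23*w^3/24 + w^2/2 - w

Multiply each power in the prefactor through the base expansion.
h(0) = 0
h′(0) = -1
h′′(0) = 1
h′′′(0) = -23/4
h^(4)(0) = -1/2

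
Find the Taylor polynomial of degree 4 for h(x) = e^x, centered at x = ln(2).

h(ln(2)) = 2
h′(ln(2)) = 2
h′′(ln(2)) = 2
h′′′(ln(2)) = 2
h^(4)(ln(2)) = 2
Then c_k = h^(k)(ln(2))/k! gives each Taylor coefficient.

(x - ln(2))^4/12 + (x - ln(2))^3/3 + (x - ln(2))^2 + 2*(x - ln(2)) + 2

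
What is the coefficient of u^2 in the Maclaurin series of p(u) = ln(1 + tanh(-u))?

-1/2

Substitute the inner expansion into the outer series and collect powers.
p(0) = 0
p′(0) = -1
p′′(0) = -1
So c_2 = p′′(0)/2! = -1/2.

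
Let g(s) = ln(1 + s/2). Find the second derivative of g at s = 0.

The coefficient of s^2 in the expansion is -1/8, so g′′(0) = 2! * (-1/8) = -1/4.

-1/4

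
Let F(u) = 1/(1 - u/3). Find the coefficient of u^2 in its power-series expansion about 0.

Differentiate repeatedly and evaluate at the center.
F(0) = 1
F′(0) = 1/3
F′′(0) = 2/9

1/9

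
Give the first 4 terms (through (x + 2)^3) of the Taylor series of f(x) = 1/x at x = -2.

f(-2) = -1/2
f′(-2) = -1/4
f′′(-2) = -1/4
f′′′(-2) = -3/8

-(x + 2)^3/16 - (x + 2)^2/8 - (x + 2)/4 - 1/2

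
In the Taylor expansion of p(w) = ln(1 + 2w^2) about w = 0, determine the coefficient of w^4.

-2

Differentiate repeatedly and evaluate at the center.
p(0) = 0
p′(0) = 0
p′′(0) = 4
p′′′(0) = 0
p^(4)(0) = -48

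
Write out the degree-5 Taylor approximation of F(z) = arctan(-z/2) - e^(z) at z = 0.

Expand each term separately and add.
F(0) = -1
F′(0) = -3/2
F′′(0) = -1
F′′′(0) = -3/4
F^(4)(0) = -1
F^(5)(0) = -7/4
Then c_k = F^(k)(0)/k! gives each Taylor coefficient.

-7*z^5/480 - z^4/24 - z^3/8 - z^2/2 - 3*z/2 - 1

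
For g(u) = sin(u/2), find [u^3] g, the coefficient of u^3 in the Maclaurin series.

-1/48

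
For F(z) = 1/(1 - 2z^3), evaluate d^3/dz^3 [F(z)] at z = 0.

12

The coefficient of z^3 in the expansion is 2, so F′′′(0) = 3! * (2) = 12.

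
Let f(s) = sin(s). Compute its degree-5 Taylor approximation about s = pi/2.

(s - pi/2)^4/24 - (s - pi/2)^2/2 + 1

f(pi/2) = 1
f′(pi/2) = 0
f′′(pi/2) = -1
f′′′(pi/2) = 0
f^(4)(pi/2) = 1
f^(5)(pi/2) = 0
Dividing each by k! gives the coefficients c_0, ..., c_5.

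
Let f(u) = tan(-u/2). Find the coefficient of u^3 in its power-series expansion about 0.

f(0) = 0
f′(0) = -1/2
f′′(0) = 0
f′′′(0) = -1/4

-1/24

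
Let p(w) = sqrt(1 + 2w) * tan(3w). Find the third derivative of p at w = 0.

Expand each factor separately, then convolve coefficients.
From the series, [w^3] p = 15/2; multiply by 3! = 6 to get 45.

45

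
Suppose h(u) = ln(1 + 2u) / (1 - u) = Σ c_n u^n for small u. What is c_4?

Expand 1/(denominator) as a geometric series and multiply by the numerator's series.
h(0) = 0
h′(0) = 2
h′′(0) = 0
h′′′(0) = 16
h^(4)(0) = -32
So c_4 = h^(4)(0)/4! = -4/3.

-4/3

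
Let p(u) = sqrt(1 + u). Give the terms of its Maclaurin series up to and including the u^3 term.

u^3/16 - u^2/8 + u/2 + 1

Use the known series and substitute for the argument.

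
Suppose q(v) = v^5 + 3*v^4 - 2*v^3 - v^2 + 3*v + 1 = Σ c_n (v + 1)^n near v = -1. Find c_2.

13

q(-1) = 1
q′(-1) = -8
q′′(-1) = 26
Then c_k = q^(k)(-1)/k! gives each Taylor coefficient.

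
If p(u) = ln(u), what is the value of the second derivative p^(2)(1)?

From the series, [(u - 1)^2] p = -1/2; multiply by 2! = 2 to get -1.

-1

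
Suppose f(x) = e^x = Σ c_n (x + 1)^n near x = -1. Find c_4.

e^(-1)/24

Compute the successive derivatives at the expansion point and divide by k!.
f(-1) = e^(-1)
f′(-1) = e^(-1)
f′′(-1) = e^(-1)
f′′′(-1) = e^(-1)
f^(4)(-1) = e^(-1)
So c_4 = f^(4)(-1)/4! = e^(-1)/24.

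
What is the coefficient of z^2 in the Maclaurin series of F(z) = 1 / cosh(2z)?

Invert the denominator's series and multiply.
So c_2 = F′′(0)/2! = -2.

-2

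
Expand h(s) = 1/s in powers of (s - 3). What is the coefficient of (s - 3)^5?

-1/729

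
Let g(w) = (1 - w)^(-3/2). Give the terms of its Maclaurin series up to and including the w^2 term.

[w^0] = 1;  [w^1] = 3/2;  [w^2] = 15/8.

15*w^2/8 + 3*w/2 + 1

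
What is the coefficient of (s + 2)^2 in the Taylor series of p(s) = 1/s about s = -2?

-1/8

[(s + 2)^0] = -1/2;  [(s + 2)^1] = -1/4;  [(s + 2)^2] = -1/8.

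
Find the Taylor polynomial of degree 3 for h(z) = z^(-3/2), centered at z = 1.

-35*(z - 1)^3/16 + 15*(z - 1)^2/8 - 3*(z - 1)/2 + 1

h(1) = 1
h′(1) = -3/2
h′′(1) = 15/4
h′′′(1) = -105/8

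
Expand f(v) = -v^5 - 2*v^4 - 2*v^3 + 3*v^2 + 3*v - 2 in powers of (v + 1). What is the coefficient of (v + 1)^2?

f(-1) = -1
f′(-1) = -6
f′′(-1) = 14
So c_2 = f′′(-1)/2! = 7.

7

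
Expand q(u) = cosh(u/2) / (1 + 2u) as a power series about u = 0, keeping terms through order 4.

Take the Cauchy product of the two expansions.
q(0) = 1
q′(0) = -2
q′′(0) = 33/4
q′′′(0) = -99/2
q^(4)(0) = 6337/16

6337*u^4/384 - 33*u^3/4 + 33*u^2/8 - 2*u + 1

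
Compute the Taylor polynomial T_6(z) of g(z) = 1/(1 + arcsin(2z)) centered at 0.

5312*z^6/45 - 252*z^5/5 + 64*z^4/3 - 28*z^3/3 + 4*z^2 - 2*z + 1

Plug the Maclaurin series of the inner function into that of the outer and collect terms.
g(0) = 1
g′(0) = -2
g′′(0) = 8
g′′′(0) = -56
g^(4)(0) = 512
g^(5)(0) = -6048
g^(6)(0) = 84992
The Taylor polynomial is Σ g^(k)(0)/k! · z^k.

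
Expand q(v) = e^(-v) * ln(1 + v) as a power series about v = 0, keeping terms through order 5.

Expand each factor separately, then convolve coefficients.
[v^0] = 0;  [v^1] = 1;  [v^2] = -3/2;  [v^3] = 4/3;  [v^4] = -1;  [v^5] = 89/120.

89*v^5/120 - v^4 + 4*v^3/3 - 3*v^2/2 + v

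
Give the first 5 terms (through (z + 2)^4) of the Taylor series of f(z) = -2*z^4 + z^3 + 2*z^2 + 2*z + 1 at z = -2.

-2*(z + 2)^4 + 17*(z + 2)^3 - 52*(z + 2)^2 + 70*(z + 2) - 35

[(z + 2)^0] = -35;  [(z + 2)^1] = 70;  [(z + 2)^2] = -52;  [(z + 2)^3] = 17;  [(z + 2)^4] = -2.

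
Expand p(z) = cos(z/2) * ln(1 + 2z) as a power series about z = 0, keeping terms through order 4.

Take the Cauchy product of the two expansions.
p(0) = 0
p′(0) = 2
p′′(0) = -4
p′′′(0) = 29/2
p^(4)(0) = -90

-15*z^4/4 + 29*z^3/12 - 2*z^2 + 2*z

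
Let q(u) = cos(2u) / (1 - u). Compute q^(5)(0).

Write out both Maclaurin series and multiply, keeping only the needed powers.
The coefficient of u^5 in the expansion is -1/3, so q^(5)(0) = 5! * (-1/3) = -40.

-40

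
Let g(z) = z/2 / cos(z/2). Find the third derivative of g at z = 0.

Write the quotient as an unknown series and match coefficients against numerator = denominator · series.
The coefficient of z^3 in the expansion is 1/16, so g′′′(0) = 3! * (1/16) = 3/8.

3/8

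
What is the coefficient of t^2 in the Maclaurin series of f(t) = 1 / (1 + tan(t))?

1

Use the geometric series for the reciprocal, then substitute.
[t^0] = 1;  [t^1] = -1;  [t^2] = 1.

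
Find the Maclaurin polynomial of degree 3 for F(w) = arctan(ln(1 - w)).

Let u equal the inner series; expand the outer function in u and truncate.
F(0) = 0
F′(0) = -1
F′′(0) = -1
F′′′(0) = 0

-w^2/2 - w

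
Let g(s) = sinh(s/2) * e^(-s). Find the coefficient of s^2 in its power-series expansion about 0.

Expand each factor separately, then convolve coefficients.
[s^0] = 0;  [s^1] = 1/2;  [s^2] = -1/2.
So c_2 = g′′(0)/2! = -1/2.

-1/2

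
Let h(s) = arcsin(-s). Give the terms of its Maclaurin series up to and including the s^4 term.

-s^3/6 - s

h(0) = 0
h′(0) = -1
h′′(0) = 0
h′′′(0) = -1
h^(4)(0) = 0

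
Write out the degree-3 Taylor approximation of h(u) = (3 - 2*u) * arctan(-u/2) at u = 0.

u^3/8 + u^2 - 3*u/2

Multiply each power in the prefactor through the base expansion.
[u^0] = 0;  [u^1] = -3/2;  [u^2] = 1;  [u^3] = 1/8.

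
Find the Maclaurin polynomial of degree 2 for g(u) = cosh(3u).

9*u^2/2 + 1

Use the known series and substitute for the argument.
g(0) = 1
g′(0) = 0
g′′(0) = 9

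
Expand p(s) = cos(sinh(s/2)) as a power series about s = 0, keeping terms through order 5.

Plug the Maclaurin series of the inner function into that of the outer and collect terms.
p(0) = 1
p′(0) = 0
p′′(0) = -1/4
p′′′(0) = 0
p^(4)(0) = -3/16
p^(5)(0) = 0

-s^4/128 - s^2/8 + 1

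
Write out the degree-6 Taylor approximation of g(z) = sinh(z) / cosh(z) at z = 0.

2*z^5/15 - z^3/3 + z

Invert the denominator's series and multiply.
g(0) = 0
g′(0) = 1
g′′(0) = 0
g′′′(0) = -2
g^(4)(0) = 0
g^(5)(0) = 16
g^(6)(0) = 0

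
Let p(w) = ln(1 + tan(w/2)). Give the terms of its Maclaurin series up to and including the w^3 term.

w^3/12 - w^2/8 + w/2

Compose series: expand the inner function first, then feed it into the outer expansion.
p(0) = 0
p′(0) = 1/2
p′′(0) = -1/4
p′′′(0) = 1/2
Dividing each by k! gives the coefficients c_0, ..., c_3.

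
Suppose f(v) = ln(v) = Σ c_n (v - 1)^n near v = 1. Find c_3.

1/3

Apply the Taylor formula c_k = f^(k)(a)/k!.
f(1) = 0
f′(1) = 1
f′′(1) = -1
f′′′(1) = 2
Dividing each by k! gives the coefficients c_0, ..., c_3.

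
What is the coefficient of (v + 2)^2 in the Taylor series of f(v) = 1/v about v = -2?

-1/8

Use the known series and substitute for the argument.
[(v + 2)^0] = -1/2;  [(v + 2)^1] = -1/4;  [(v + 2)^2] = -1/8.
So c_2 = f′′(-2)/2! = -1/8.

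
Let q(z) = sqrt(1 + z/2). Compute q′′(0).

-1/16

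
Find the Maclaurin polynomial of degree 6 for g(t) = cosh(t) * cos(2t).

13*t^6/80 - 7*t^4/24 - 3*t^2/2 + 1

Write out both Maclaurin series and multiply, keeping only the needed powers.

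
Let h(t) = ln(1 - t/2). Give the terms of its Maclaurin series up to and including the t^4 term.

-t^4/64 - t^3/24 - t^2/8 - t/2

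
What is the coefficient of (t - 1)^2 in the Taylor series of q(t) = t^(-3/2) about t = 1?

q(1) = 1
q′(1) = -3/2
q′′(1) = 15/4
So c_2 = q′′(1)/2! = 15/8.

15/8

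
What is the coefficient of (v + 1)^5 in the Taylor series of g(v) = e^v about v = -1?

g(-1) = e^(-1)
g′(-1) = e^(-1)
g′′(-1) = e^(-1)
g′′′(-1) = e^(-1)
g^(4)(-1) = e^(-1)
g^(5)(-1) = e^(-1)

e^(-1)/120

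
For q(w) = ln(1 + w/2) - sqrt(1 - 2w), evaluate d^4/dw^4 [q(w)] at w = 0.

Add the two expansions coefficient-wise.
The coefficient of w^4 in the expansion is 39/64, so q^(4)(0) = 4! * (39/64) = 117/8.

117/8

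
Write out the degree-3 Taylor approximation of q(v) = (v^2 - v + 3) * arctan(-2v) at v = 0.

Multiply each power in the prefactor through the base expansion.
q(0) = 0
q′(0) = -6
q′′(0) = 4
q′′′(0) = 36

6*v^3 + 2*v^2 - 6*v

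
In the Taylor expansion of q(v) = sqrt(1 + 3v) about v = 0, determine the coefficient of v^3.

27/16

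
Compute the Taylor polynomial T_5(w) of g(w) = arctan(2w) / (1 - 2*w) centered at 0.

Multiply the numerator's expansion by the denominator's geometric series.

416*w^5/15 + 32*w^4/3 + 16*w^3/3 + 4*w^2 + 2*w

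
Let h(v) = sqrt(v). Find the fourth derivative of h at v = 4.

Use the known series and substitute for the argument.
The coefficient of (v - 4)^4 in the expansion is -5/16384, so h^(4)(4) = 4! * (-5/16384) = -15/2048.

-15/2048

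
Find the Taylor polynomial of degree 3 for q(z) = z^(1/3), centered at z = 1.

5*(z - 1)^3/81 - (z - 1)^2/9 + (z - 1)/3 + 1

Use the known series and substitute for the argument.
q(1) = 1
q′(1) = 1/3
q′′(1) = -2/9
q′′′(1) = 10/27
Dividing each by k! gives the coefficients c_0, ..., c_3.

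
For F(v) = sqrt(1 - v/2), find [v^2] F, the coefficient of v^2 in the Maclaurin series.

-1/32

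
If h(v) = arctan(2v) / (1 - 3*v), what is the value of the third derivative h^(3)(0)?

Use 1/(1 - r) = Σ r^k on the denominator, then take the Cauchy product.
From the series, [v^3] h = 46/3; multiply by 3! = 6 to get 92.

92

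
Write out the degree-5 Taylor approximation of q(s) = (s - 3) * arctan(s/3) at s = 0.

-s^5/405 - s^4/81 + s^3/27 + s^2/3 - s

Distribute the polynomial across the series and collect like powers.
q(0) = 0
q′(0) = -1
q′′(0) = 2/3
q′′′(0) = 2/9
q^(4)(0) = -8/27
q^(5)(0) = -8/27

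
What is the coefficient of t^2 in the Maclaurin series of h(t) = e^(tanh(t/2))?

1/8

Let u equal the inner series; expand the outer function in u and truncate.
h(0) = 1
h′(0) = 1/2
h′′(0) = 1/4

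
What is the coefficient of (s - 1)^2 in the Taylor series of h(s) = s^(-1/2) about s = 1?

Compute the successive derivatives at the expansion point and divide by k!.
[(s - 1)^0] = 1;  [(s - 1)^1] = -1/2;  [(s - 1)^2] = 3/8.
So c_2 = h′′(1)/2! = 3/8.

3/8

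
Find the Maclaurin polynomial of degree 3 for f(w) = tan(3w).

9*w^3 + 3*w

Differentiate repeatedly and evaluate at the center.
[w^0] = 0;  [w^1] = 3;  [w^2] = 0;  [w^3] = 9.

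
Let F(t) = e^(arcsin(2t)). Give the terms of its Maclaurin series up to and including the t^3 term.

8*t^3/3 + 2*t^2 + 2*t + 1

Plug the Maclaurin series of the inner function into that of the outer and collect terms.
[t^0] = 1;  [t^1] = 2;  [t^2] = 2;  [t^3] = 8/3.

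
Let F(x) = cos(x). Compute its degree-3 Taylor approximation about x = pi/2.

F(pi/2) = 0
F′(pi/2) = -1
F′′(pi/2) = 0
F′′′(pi/2) = 1

(x - pi/2)^3/6 - (x - pi/2)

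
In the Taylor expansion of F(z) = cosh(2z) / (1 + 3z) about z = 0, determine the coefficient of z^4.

Multiply the two series term by term and collect like powers.
F(0) = 1
F′(0) = -3
F′′(0) = 22
F′′′(0) = -198
F^(4)(0) = 2392

299/3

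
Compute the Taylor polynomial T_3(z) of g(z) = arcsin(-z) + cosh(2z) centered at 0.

Expand each term separately and add.

-z^3/6 + 2*z^2 - z + 1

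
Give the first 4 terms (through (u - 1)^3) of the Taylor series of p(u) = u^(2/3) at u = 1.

4*(u - 1)^3/81 - (u - 1)^2/9 + 2*(u - 1)/3 + 1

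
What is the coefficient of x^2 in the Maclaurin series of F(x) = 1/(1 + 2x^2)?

F(0) = 1
F′(0) = 0
F′′(0) = -4

-2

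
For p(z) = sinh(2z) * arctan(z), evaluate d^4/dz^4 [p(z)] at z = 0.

16

Multiply the two series term by term and collect like powers.
The coefficient of z^4 in the expansion is 2/3, so p^(4)(0) = 4! * (2/3) = 16.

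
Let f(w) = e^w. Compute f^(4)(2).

e^(2)

The coefficient of (w - 2)^4 in the expansion is e^(2)/24, so f^(4)(2) = 4! * (e^(2)/24) = e^(2).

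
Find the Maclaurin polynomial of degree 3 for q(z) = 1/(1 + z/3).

q(0) = 1
q′(0) = -1/3
q′′(0) = 2/9
q′′′(0) = -2/9

-z^3/27 + z^2/9 - z/3 + 1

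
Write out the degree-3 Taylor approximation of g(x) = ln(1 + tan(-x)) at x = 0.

-2*x^3/3 - x^2/2 - x

Substitute the inner expansion into the outer series and collect powers.
[x^0] = 0;  [x^1] = -1;  [x^2] = -1/2;  [x^3] = -2/3.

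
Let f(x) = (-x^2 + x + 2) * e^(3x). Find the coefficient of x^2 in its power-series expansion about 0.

11

Distribute the polynomial across the series and collect like powers.
[x^0] = 2;  [x^1] = 7;  [x^2] = 11.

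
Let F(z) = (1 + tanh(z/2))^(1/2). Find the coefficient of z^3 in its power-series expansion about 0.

-5/384

Let u equal the inner series; expand the outer function in u and truncate.
F(0) = 1
F′(0) = 1/4
F′′(0) = -1/16
F′′′(0) = -5/64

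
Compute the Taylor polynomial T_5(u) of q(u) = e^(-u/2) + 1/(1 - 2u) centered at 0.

Expand each term separately and add.
[u^0] = 2;  [u^1] = 3/2;  [u^2] = 33/8;  [u^3] = 383/48;  [u^4] = 6145/384;  [u^5] = 122879/3840.

122879*u^5/3840 + 6145*u^4/384 + 383*u^3/48 + 33*u^2/8 + 3*u/2 + 2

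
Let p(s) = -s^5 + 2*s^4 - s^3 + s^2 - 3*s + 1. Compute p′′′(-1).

The coefficient of (s + 1)^3 in the expansion is -19, so p′′′(-1) = 3! * (-19) = -114.

-114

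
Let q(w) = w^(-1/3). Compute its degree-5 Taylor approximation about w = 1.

-91*(w - 1)^5/729 + 35*(w - 1)^4/243 - 14*(w - 1)^3/81 + 2*(w - 1)^2/9 - (w - 1)/3 + 1

q(1) = 1
q′(1) = -1/3
q′′(1) = 4/9
q′′′(1) = -28/27
q^(4)(1) = 280/81
q^(5)(1) = -3640/243
Then c_k = q^(k)(1)/k! gives each Taylor coefficient.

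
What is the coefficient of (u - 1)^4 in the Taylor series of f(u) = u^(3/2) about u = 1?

3/128

f(1) = 1
f′(1) = 3/2
f′′(1) = 3/4
f′′′(1) = -3/8
f^(4)(1) = 9/16
So c_4 = f^(4)(1)/4! = 3/128.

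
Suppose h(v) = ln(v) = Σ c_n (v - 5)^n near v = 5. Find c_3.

1/375

[(v - 5)^0] = ln(5);  [(v - 5)^1] = 1/5;  [(v - 5)^2] = -1/50;  [(v - 5)^3] = 1/375.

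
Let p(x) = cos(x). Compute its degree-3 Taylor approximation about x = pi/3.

sqrt(3)*(x - pi/3)^3/12 - (x - pi/3)^2/4 - sqrt(3)*(x - pi/3)/2 + 1/2

p(pi/3) = 1/2
p′(pi/3) = -sqrt(3)/2
p′′(pi/3) = -1/2
p′′′(pi/3) = sqrt(3)/2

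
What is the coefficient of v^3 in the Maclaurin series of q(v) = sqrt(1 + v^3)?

c_3 = q′′′(0)/3! = 1/2.

1/2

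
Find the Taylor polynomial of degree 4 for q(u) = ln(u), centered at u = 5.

q(5) = ln(5)
q′(5) = 1/5
q′′(5) = -1/25
q′′′(5) = 2/125
q^(4)(5) = -6/625

-(u - 5)^4/2500 + (u - 5)^3/375 - (u - 5)^2/50 + (u - 5)/5 + ln(5)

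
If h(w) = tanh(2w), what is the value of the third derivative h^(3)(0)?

-16

The coefficient of w^3 in the expansion is -8/3, so h′′′(0) = 3! * (-8/3) = -16.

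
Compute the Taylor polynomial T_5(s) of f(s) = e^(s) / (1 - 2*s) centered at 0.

Expand 1/(denominator) as a geometric series and multiply by the numerator's series.
[s^0] = 1;  [s^1] = 3;  [s^2] = 13/2;  [s^3] = 79/6;  [s^4] = 211/8;  [s^5] = 6331/120.

6331*s^5/120 + 211*s^4/8 + 79*s^3/6 + 13*s^2/2 + 3*s + 1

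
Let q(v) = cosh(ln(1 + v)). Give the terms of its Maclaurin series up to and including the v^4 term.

v^4/2 - v^3/2 + v^2/2 + 1

Compose series: expand the inner function first, then feed it into the outer expansion.
q(0) = 1
q′(0) = 0
q′′(0) = 1
q′′′(0) = -3
q^(4)(0) = 12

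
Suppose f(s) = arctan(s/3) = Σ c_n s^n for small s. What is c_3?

Use the known series and substitute for the argument.
[s^0] = 0;  [s^1] = 1/3;  [s^2] = 0;  [s^3] = -1/81.

-1/81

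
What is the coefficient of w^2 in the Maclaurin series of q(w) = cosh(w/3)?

1/18

Compute the successive derivatives at the expansion point and divide by k!.
[w^0] = 1;  [w^1] = 0;  [w^2] = 1/18.
So c_2 = q′′(0)/2! = 1/18.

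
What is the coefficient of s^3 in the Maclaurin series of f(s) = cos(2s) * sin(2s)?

Take the Cauchy product of the two expansions.
f(0) = 0
f′(0) = 2
f′′(0) = 0
f′′′(0) = -32
So c_3 = f′′′(0)/3! = -16/3.

-16/3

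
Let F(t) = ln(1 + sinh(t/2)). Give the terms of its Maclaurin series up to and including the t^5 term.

3*t^5/256 - 5*t^4/192 + t^3/16 - t^2/8 + t/2

Substitute the inner expansion into the outer series and collect powers.
[t^0] = 0;  [t^1] = 1/2;  [t^2] = -1/8;  [t^3] = 1/16;  [t^4] = -5/192;  [t^5] = 3/256.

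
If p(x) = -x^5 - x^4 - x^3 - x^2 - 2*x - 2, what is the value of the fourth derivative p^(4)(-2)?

The coefficient of (x + 2)^4 in the expansion is 9, so p^(4)(-2) = 4! * (9) = 216.

216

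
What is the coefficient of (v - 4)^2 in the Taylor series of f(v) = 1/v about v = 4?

1/64

Apply the Taylor formula c_k = f^(k)(a)/k!.
So c_2 = f′′(4)/2! = 1/64.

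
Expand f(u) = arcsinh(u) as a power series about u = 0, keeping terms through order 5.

3*u^5/40 - u^3/6 + u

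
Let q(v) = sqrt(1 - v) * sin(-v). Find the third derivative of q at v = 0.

Take the Cauchy product of the two expansions.
From the series, [v^3] q = 7/24; multiply by 3! = 6 to get 7/4.

7/4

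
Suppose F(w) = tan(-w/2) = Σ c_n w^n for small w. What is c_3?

Differentiate repeatedly and evaluate at the center.
[w^0] = 0;  [w^1] = -1/2;  [w^2] = 0;  [w^3] = -1/24.

-1/24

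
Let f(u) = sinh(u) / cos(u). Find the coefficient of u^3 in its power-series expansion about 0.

Write the quotient as an unknown series and match coefficients against numerator = denominator · series.
f(0) = 0
f′(0) = 1
f′′(0) = 0
f′′′(0) = 4
So c_3 = f′′′(0)/3! = 2/3.

2/3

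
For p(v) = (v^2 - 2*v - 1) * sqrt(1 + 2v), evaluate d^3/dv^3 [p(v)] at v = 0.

9

Shift and add copies of the series according to the polynomial's terms.
From the series, [v^3] p = 3/2; multiply by 3! = 6 to get 9.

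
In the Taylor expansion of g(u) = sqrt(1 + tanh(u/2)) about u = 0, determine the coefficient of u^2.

Substitute the inner expansion into the outer series and collect powers.
g(0) = 1
g′(0) = 1/4
g′′(0) = -1/16

-1/32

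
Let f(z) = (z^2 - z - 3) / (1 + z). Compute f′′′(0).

Multiply each power in the prefactor through the base expansion.
The coefficient of z^3 in the expansion is 1, so f′′′(0) = 3! * (1) = 6.

6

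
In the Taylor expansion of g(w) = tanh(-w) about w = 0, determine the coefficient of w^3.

Compute the successive derivatives at the expansion point and divide by k!.

1/3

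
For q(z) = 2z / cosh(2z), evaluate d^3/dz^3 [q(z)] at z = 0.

Invert the denominator's series and multiply.
The coefficient of z^3 in the expansion is -4, so q′′′(0) = 3! * (-4) = -24.

-24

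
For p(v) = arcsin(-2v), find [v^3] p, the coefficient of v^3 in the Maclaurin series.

-4/3

p(0) = 0
p′(0) = -2
p′′(0) = 0
p′′′(0) = -8
So c_3 = p′′′(0)/3! = -4/3.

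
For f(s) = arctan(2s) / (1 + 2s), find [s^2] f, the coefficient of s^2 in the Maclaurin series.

-4

Take the Cauchy product of the two expansions.
f(0) = 0
f′(0) = 2
f′′(0) = -8
Dividing each by k! gives the coefficients c_0, ..., c_2.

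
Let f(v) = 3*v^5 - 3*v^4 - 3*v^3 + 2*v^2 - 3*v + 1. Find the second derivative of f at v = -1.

Compute the successive derivatives at the expansion point and divide by k!.
The coefficient of (v + 1)^2 in the expansion is -37, so f′′(-1) = 2! * (-37) = -74.

-74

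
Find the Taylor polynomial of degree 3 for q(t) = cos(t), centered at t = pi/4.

sqrt(2)*(t - pi/4)^3/12 - sqrt(2)*(t - pi/4)^2/4 - sqrt(2)*(t - pi/4)/2 + sqrt(2)/2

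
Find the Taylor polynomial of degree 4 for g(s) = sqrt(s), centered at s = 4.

-5*(s - 4)^4/16384 + (s - 4)^3/512 - (s - 4)^2/64 + (s - 4)/4 + 2

[(s - 4)^0] = 2;  [(s - 4)^1] = 1/4;  [(s - 4)^2] = -1/64;  [(s - 4)^3] = 1/512;  [(s - 4)^4] = -5/16384.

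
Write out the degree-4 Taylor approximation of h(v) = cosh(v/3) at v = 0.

v^4/1944 + v^2/18 + 1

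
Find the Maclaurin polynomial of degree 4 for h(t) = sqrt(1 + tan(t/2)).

Let u equal the inner series; expand the outer function in u and truncate.

-47*t^4/6144 + 11*t^3/384 - t^2/32 + t/4 + 1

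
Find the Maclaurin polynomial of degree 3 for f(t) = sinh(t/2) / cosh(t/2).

-t^3/24 + t/2

Invert the denominator's series and multiply.
f(0) = 0
f′(0) = 1/2
f′′(0) = 0
f′′′(0) = -1/4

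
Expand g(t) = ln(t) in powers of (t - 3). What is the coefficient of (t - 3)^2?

-1/18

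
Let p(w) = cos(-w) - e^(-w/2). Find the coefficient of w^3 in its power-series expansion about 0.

1/48

Combine the two series term by term.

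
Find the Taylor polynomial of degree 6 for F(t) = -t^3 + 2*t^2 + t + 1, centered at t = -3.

F(-3) = 43
F′(-3) = -38
F′′(-3) = 22
F′′′(-3) = -6
F^(4)(-3) = 0
F^(5)(-3) = 0
F^(6)(-3) = 0

-(t + 3)^3 + 11*(t + 3)^2 - 38*(t + 3) + 43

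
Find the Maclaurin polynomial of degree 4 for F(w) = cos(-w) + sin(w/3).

Expand each term separately and add.

w^4/24 - w^3/162 - w^2/2 + w/3 + 1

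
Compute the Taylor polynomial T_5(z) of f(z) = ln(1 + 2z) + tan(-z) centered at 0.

94*z^5/15 - 4*z^4 + 7*z^3/3 - 2*z^2 + z

Combine the two series term by term.
f(0) = 0
f′(0) = 1
f′′(0) = -4
f′′′(0) = 14
f^(4)(0) = -96
f^(5)(0) = 752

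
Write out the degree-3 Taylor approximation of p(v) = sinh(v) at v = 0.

p(0) = 0
p′(0) = 1
p′′(0) = 0
p′′′(0) = 1
Then c_k = p^(k)(0)/k! gives each Taylor coefficient.

v^3/6 + v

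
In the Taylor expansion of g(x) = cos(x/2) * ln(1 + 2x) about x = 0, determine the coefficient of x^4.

Multiply the two series term by term and collect like powers.

-15/4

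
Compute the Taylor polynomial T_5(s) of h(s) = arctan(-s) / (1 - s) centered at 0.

-13*s^5/15 - 2*s^4/3 - 2*s^3/3 - s^2 - s

Use 1/(1 - r) = Σ r^k on the denominator, then take the Cauchy product.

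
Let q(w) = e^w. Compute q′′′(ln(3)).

3

The coefficient of (w - ln(3))^3 in the expansion is 1/2, so q′′′(ln(3)) = 3! * (1/2) = 3.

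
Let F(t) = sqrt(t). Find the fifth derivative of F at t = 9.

Differentiate repeatedly and evaluate at the center.
The coefficient of (t - 9)^5 in the expansion is 7/5038848, so F^(5)(9) = 5! * (7/5038848) = 35/209952.

35/209952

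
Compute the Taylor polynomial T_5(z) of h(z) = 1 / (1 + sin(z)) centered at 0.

-61*z^5/120 + 2*z^4/3 - 5*z^3/6 + z^2 - z + 1

Use the geometric series for the reciprocal, then substitute.
h(0) = 1
h′(0) = -1
h′′(0) = 2
h′′′(0) = -5
h^(4)(0) = 16
h^(5)(0) = -61
Dividing each by k! gives the coefficients c_0, ..., c_5.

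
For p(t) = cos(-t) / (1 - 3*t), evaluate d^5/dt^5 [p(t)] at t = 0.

27555

Use 1/(1 - r) = Σ r^k on the denominator, then take the Cauchy product.
The coefficient of t^5 in the expansion is 1837/8, so p^(5)(0) = 5! * (1837/8) = 27555.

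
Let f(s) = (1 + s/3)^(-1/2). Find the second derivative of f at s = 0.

1/12

The coefficient of s^2 in the expansion is 1/24, so f′′(0) = 2! * (1/24) = 1/12.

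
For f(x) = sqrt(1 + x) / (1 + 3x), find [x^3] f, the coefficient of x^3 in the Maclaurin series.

Take the Cauchy product of the two expansions.
So c_3 = f′′′(0)/3! = -353/16.

-353/16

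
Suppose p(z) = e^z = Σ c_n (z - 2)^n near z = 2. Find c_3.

Use the known series and substitute for the argument.

e^(2)/6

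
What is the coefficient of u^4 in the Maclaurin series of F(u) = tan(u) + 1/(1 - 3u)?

81

Combine the two series term by term.
F(0) = 1
F′(0) = 4
F′′(0) = 18
F′′′(0) = 164
F^(4)(0) = 1944
Dividing each by k! gives the coefficients c_0, ..., c_4.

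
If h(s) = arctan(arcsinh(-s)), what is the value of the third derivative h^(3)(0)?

3

Compose series: expand the inner function first, then feed it into the outer expansion.
The coefficient of s^3 in the expansion is 1/2, so h′′′(0) = 3! * (1/2) = 3.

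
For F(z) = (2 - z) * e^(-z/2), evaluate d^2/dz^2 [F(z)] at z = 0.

3/2

Shift and add copies of the series according to the polynomial's terms.
The coefficient of z^2 in the expansion is 3/4, so F′′(0) = 2! * (3/4) = 3/2.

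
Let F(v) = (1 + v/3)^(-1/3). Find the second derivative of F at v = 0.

4/81

Use the known series and substitute for the argument.
From the series, [v^2] F = 2/81; multiply by 2! = 2 to get 4/81.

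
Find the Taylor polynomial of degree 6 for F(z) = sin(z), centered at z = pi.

F(pi) = 0
F′(pi) = -1
F′′(pi) = 0
F′′′(pi) = 1
F^(4)(pi) = 0
F^(5)(pi) = -1
F^(6)(pi) = 0

-(z - pi)^5/120 + (z - pi)^3/6 - (z - pi)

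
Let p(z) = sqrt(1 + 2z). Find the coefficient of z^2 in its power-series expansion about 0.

-1/2

[z^0] = 1;  [z^1] = 1;  [z^2] = -1/2.
So c_2 = p′′(0)/2! = -1/2.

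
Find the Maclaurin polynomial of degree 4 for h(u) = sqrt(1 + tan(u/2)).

Let u equal the inner series; expand the outer function in u and truncate.
h(0) = 1
h′(0) = 1/4
h′′(0) = -1/16
h′′′(0) = 11/64
h^(4)(0) = -47/256
Then c_k = h^(k)(0)/k! gives each Taylor coefficient.

-47*u^4/6144 + 11*u^3/384 - u^2/32 + u/4 + 1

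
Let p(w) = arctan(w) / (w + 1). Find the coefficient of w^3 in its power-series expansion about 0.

2/3

Multiply the numerator's expansion by the denominator's geometric series.
p(0) = 0
p′(0) = 1
p′′(0) = -2
p′′′(0) = 4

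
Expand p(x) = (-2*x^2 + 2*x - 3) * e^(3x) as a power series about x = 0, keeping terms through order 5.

Multiply each power in the prefactor through the base expansion.
[x^0] = -3;  [x^1] = -7;  [x^2] = -19/2;  [x^3] = -21/2;  [x^4] = -81/8;  [x^5] = -333/40.

-333*x^5/40 - 81*x^4/8 - 21*x^3/2 - 19*x^2/2 - 7*x - 3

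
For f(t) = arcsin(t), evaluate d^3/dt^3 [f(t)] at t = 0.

1

The coefficient of t^3 in the expansion is 1/6, so f′′′(0) = 3! * (1/6) = 1.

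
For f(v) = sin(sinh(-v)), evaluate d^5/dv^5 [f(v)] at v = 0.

Let u equal the inner series; expand the outer function in u and truncate.
The coefficient of v^5 in the expansion is 1/15, so f^(5)(0) = 5! * (1/15) = 8.

8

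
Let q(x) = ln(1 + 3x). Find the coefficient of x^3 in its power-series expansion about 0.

q(0) = 0
q′(0) = 3
q′′(0) = -9
q′′′(0) = 54
So c_3 = q′′′(0)/3! = 9.

9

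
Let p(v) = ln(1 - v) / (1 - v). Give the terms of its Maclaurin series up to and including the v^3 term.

Multiply the numerator's expansion by the denominator's geometric series.
p(0) = 0
p′(0) = -1
p′′(0) = -3
p′′′(0) = -11

-11*v^3/6 - 3*v^2/2 - v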